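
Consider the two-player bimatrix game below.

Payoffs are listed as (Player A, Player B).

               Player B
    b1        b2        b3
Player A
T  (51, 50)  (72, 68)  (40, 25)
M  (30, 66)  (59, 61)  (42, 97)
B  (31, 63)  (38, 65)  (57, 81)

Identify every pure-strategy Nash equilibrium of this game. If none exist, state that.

The pure Nash equilibria are (T, b2) and (B, b3).

Check each profile: it is a Nash equilibrium iff no player can strictly gain by switching unilaterally.
(T, b1): Player B can switch to b2 (50 → 68). Not NE.
(T, b2): Player A gets 72, best alternative 59; Player B gets 68, best alternative 50. No profitable deviation — NE.
(T, b3): Player A can switch to M (40 → 42). Not NE.
(M, b1): Player A can switch to T (30 → 51). Not NE.
(M, b2): Player A can switch to T (59 → 72). Not NE.
(M, b3): Player A can switch to B (42 → 57). Not NE.
(B, b1): Player A can switch to T (31 → 51). Not NE.
(B, b3): Player A gets 57, best alternative 42; Player B gets 81, best alternative 65. No profitable deviation — NE.
(The remaining 1 profile has a profitable deviation by the same check.)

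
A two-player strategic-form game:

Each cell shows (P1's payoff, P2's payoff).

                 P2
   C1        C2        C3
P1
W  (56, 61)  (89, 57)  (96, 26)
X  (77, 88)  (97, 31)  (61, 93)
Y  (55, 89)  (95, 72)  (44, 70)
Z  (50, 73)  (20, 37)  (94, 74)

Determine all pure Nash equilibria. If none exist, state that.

There is no pure-strategy Nash equilibrium.

Check each profile: it is a Nash equilibrium iff no player can strictly gain by switching unilaterally.
(W, C1): P1 can switch to X (56 → 77). Not NE.
(W, C2): P1 can switch to X (89 → 97). Not NE.
(W, C3): P2 can switch to C1 (26 → 61). Not NE.
(X, C1): P2 can switch to C3 (88 → 93). Not NE.
(X, C2): P2 can switch to C1 (31 → 88). Not NE.
(X, C3): P1 can switch to W (61 → 96). Not NE.
(Y, C1): P1 can switch to W (55 → 56). Not NE.
(Y, C2): P1 can switch to X (95 → 97). Not NE.
(Y, C3): P1 can switch to W (44 → 96). Not NE.
(Z, C1): P1 can switch to W (50 → 56). Not NE.
(Z, C2): P1 can switch to W (20 → 89). Not NE.
(Z, C3): P1 can switch to W (94 → 96). Not NE.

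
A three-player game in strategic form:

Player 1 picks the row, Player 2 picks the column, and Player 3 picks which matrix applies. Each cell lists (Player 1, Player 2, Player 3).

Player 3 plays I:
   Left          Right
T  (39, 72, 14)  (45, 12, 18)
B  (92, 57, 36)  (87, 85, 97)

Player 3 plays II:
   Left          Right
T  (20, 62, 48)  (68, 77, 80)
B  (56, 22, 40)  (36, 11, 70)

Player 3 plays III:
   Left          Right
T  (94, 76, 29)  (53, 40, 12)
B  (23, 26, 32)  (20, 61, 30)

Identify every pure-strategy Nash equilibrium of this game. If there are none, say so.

Pure-strategy Nash equilibria: (T, Right, II); (B, Left, II); (B, Right, I)

(T, Left, I): Player 1 can switch to B (39 → 92). Not NE.
(T, Left, II): Player 1 can switch to B (20 → 56). Not NE.
(T, Left, III): Player 3 can switch to II (29 → 48). Not NE.
(T, Right, I): Player 1 can switch to B (45 → 87). Not NE.
(T, Right, II): Player 1 gets 68, best alternative 36; Player 2 gets 77, best alternative 62; Player 3 gets 80, best alternative 18. No profitable deviation — NE.
(T, Right, III): Player 2 can switch to Left (40 → 76). Not NE.
(B, Left, I): Player 2 can switch to Right (57 → 85). Not NE.
(B, Left, II): Player 1 gets 56, best alternative 20; Player 2 gets 22, best alternative 11; Player 3 gets 40, best alternative 36. No profitable deviation — NE.
(B, Left, III): Player 1 can switch to T (23 → 94). Not NE.
(B, Right, I): Player 1 gets 87, best alternative 45; Player 2 gets 85, best alternative 57; Player 3 gets 97, best alternative 70. No profitable deviation — NE.
(B, Right, II): Player 1 can switch to T (36 → 68). Not NE.
(B, Right, III): Player 1 can switch to T (20 → 53). Not NE.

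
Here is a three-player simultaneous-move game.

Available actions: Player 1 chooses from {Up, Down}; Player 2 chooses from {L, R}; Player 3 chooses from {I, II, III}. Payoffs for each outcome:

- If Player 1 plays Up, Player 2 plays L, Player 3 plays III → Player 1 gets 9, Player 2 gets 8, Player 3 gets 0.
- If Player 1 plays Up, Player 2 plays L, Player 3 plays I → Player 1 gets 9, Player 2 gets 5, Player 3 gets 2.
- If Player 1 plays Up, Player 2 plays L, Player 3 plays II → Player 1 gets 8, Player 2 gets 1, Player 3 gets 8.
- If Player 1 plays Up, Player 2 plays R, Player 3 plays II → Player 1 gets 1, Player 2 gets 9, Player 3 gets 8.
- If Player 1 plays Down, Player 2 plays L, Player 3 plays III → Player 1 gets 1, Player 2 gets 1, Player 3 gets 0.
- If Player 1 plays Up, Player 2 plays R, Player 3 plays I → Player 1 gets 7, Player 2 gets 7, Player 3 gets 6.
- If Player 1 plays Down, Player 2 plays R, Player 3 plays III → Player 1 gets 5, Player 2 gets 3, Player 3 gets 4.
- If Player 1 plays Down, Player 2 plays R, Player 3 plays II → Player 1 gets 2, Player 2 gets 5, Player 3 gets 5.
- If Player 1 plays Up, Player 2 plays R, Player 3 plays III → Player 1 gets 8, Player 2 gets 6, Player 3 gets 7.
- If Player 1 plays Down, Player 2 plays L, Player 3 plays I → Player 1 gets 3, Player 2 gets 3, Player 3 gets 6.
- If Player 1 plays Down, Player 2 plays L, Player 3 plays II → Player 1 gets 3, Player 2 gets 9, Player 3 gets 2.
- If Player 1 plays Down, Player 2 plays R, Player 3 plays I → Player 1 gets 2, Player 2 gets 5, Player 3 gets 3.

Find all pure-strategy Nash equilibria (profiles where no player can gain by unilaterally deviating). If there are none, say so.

No pure-strategy Nash equilibrium.

Player 1 against (L, I): payoffs 9, 3 → best response Up.
Player 1 against (L, II): payoffs 8, 3 → best response Up.
Player 1 against (L, III): payoffs 9, 1 → best response Up.
Player 1 against (R, I): payoffs 7, 2 → best response Up.
Player 1 against (R, II): payoffs 1, 2 → best response Down.
Player 1 against (R, III): payoffs 8, 5 → best response Up.
Player 2 against (Up, I): payoffs 5, 7 → best response R.
Player 2 against (Up, II): payoffs 1, 9 → best response R.
Player 2 against (Up, III): payoffs 8, 6 → best response L.
Player 2 against (Down, I): payoffs 3, 5 → best response R.
Player 2 against (Down, II): payoffs 9, 5 → best response L.
Player 2 against (Down, III): payoffs 1, 3 → best response R.
Player 3 against (Up, L): payoffs 2, 8, 0 → best response II.
Player 3 against (Up, R): payoffs 6, 8, 7 → best response II.
Player 3 against (Down, L): payoffs 6, 2, 0 → best response I.
Player 3 against (Down, R): payoffs 3, 5, 4 → best response II.
No profile is a mutual best response for all players.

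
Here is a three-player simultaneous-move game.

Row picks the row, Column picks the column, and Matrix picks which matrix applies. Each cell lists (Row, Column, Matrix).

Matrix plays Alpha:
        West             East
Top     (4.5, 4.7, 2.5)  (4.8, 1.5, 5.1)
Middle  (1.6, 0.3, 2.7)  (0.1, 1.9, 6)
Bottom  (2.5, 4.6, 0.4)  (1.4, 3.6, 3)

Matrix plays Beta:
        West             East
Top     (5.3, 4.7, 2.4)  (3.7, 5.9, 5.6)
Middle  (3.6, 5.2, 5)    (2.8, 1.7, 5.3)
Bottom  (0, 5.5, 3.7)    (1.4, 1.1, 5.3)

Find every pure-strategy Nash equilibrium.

(Top, West, Alpha) and (Top, East, Beta)

(Top, West, Alpha): Row gets 4.5, best alternative 2.5; Column gets 4.7, best alternative 1.5; Matrix gets 2.5, best alternative 2.4. No profitable deviation — NE.
(Top, West, Beta): Column can switch to East (4.7 → 5.9). Not NE.
(Top, East, Alpha): Column can switch to West (1.5 → 4.7). Not NE.
(Top, East, Beta): Row gets 3.7, best alternative 2.8; Column gets 5.9, best alternative 4.7; Matrix gets 5.6, best alternative 5.1. No profitable deviation — NE.
(Middle, West, Alpha): Row can switch to Top (1.6 → 4.5). Not NE.
(Middle, West, Beta): Row can switch to Top (3.6 → 5.3). Not NE.
(Middle, East, Alpha): Row can switch to Top (0.1 → 4.8). Not NE.
(Middle, East, Beta): Row can switch to Top (2.8 → 3.7). Not NE.
(Bottom, West, Alpha): Row can switch to Top (2.5 → 4.5). Not NE.
(Bottom, West, Beta): Row can switch to Top (0 → 5.3). Not NE.
(Bottom, East, Alpha): Row can switch to Top (1.4 → 4.8). Not NE.
(Bottom, East, Beta): Row can switch to Top (1.4 → 3.7). Not NE.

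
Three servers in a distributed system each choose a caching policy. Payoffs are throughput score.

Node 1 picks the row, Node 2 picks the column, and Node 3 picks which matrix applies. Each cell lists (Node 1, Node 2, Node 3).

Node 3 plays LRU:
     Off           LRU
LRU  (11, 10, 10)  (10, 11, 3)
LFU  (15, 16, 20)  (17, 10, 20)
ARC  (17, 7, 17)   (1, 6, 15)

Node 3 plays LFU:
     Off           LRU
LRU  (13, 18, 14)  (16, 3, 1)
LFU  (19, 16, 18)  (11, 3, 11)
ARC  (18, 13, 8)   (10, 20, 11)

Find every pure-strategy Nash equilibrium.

For each player, find the best response to each opponent profile; mutual best responses are the pure NE.
Node 1 against (Off, LRU): payoffs 11, 15, 17 → best response ARC.
Node 1 against (Off, LFU): payoffs 13, 19, 18 → best response LFU.
Node 1 against (LRU, LRU): payoffs 10, 17, 1 → best response LFU.
Node 1 against (LRU, LFU): payoffs 16, 11, 10 → best response LRU.
Node 2 against (LRU, LRU): payoffs 10, 11 → best response LRU.
Node 2 against (LRU, LFU): payoffs 18, 3 → best response Off.
Node 2 against (LFU, LRU): payoffs 16, 10 → best response Off.
Node 2 against (LFU, LFU): payoffs 16, 3 → best response Off.
Node 2 against (ARC, LRU): payoffs 7, 6 → best response Off.
Node 2 against (ARC, LFU): payoffs 13, 20 → best response LRU.
Node 3 against (LRU, Off): payoffs 10, 14 → best response LFU.
Node 3 against (LRU, LRU): payoffs 3, 1 → best response LRU.
Node 3 against (LFU, Off): payoffs 20, 18 → best response LRU.
Node 3 against (LFU, LRU): payoffs 20, 11 → best response LRU.
Node 3 against (ARC, Off): payoffs 17, 8 → best response LRU.
Node 3 against (ARC, LRU): payoffs 15, 11 → best response LRU.
Mutual best responses: (ARC, Off, LRU).

The unique pure-strategy Nash equilibrium is (ARC, Off, LRU).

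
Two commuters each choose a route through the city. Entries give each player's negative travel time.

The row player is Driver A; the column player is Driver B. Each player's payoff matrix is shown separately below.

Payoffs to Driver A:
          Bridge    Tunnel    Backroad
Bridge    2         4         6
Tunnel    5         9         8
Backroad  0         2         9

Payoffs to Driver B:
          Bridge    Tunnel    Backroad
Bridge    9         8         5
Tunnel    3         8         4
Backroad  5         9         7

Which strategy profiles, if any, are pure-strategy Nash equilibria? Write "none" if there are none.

(Tunnel, Tunnel)

Driver A against Bridge: payoffs 2, 5, 0 → best response Tunnel.
Driver A against Tunnel: payoffs 4, 9, 2 → best response Tunnel.
Driver A against Backroad: payoffs 6, 8, 9 → best response Backroad.
Driver B against Bridge: payoffs 9, 8, 5 → best response Bridge.
Driver B against Tunnel: payoffs 3, 8, 4 → best response Tunnel.
Driver B against Backroad: payoffs 5, 9, 7 → best response Tunnel.
Mutual best responses: (Tunnel, Tunnel).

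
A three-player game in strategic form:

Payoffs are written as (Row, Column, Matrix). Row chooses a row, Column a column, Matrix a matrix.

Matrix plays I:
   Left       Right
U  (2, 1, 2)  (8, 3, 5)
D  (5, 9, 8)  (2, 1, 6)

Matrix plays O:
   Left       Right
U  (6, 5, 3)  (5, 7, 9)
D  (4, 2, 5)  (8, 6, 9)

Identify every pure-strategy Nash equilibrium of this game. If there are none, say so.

Pure-strategy Nash equilibria: (D, Left, I) and (D, Right, O)

For each strategy profile, look for a profitable unilateral deviation.
(U, Left, I): Row can switch to D (2 → 5). Not NE.
(U, Left, O): Column can switch to Right (5 → 7). Not NE.
(U, Right, I): Matrix can switch to O (5 → 9). Not NE.
(U, Right, O): Row can switch to D (5 → 8). Not NE.
(D, Left, I): Row gets 5, best alternative 2; Column gets 9, best alternative 1; Matrix gets 8, best alternative 5. No profitable deviation — NE.
(D, Left, O): Row can switch to U (4 → 6). Not NE.
(D, Right, I): Row can switch to U (2 → 8). Not NE.
(D, Right, O): Row gets 8, best alternative 5; Column gets 6, best alternative 2; Matrix gets 9, best alternative 6. No profitable deviation — NE.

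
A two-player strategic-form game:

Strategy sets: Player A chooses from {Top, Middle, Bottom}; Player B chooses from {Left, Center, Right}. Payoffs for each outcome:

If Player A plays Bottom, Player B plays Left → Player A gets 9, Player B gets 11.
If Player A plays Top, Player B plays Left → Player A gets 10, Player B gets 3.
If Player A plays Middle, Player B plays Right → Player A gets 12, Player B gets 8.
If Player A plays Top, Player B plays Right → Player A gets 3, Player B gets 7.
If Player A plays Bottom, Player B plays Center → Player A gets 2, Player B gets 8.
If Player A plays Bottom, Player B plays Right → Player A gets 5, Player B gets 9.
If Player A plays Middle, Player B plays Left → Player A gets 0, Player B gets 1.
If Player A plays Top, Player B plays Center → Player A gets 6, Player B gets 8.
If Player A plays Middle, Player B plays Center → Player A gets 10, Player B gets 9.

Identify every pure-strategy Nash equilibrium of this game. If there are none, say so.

Pure NE: (Middle, Center)

For each player, find the best response to each opponent profile; mutual best responses are the pure NE.
Player A against Left: payoffs 10, 0, 9 → best response Top.
Player A against Center: payoffs 6, 10, 2 → best response Middle.
Player A against Right: payoffs 3, 12, 5 → best response Middle.
Player B against Top: payoffs 3, 8, 7 → best response Center.
Player B against Middle: payoffs 1, 9, 8 → best response Center.
Player B against Bottom: payoffs 11, 8, 9 → best response Left.
Mutual best responses: (Middle, Center).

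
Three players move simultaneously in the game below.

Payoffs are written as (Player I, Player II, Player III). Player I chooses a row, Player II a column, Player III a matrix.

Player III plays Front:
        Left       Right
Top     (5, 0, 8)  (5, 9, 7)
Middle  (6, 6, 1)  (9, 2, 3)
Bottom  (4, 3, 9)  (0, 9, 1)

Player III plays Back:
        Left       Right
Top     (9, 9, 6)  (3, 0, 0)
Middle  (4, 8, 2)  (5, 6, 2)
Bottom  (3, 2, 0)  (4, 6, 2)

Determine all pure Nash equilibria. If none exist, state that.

none

(Top, Left, Front): Player I can switch to Middle (5 → 6). Not NE.
(Top, Left, Back): Player III can switch to Front (6 → 8). Not NE.
(Top, Right, Front): Player I can switch to Middle (5 → 9). Not NE.
(Top, Right, Back): Player I can switch to Middle (3 → 5). Not NE.
(Middle, Left, Front): Player III can switch to Back (1 → 2). Not NE.
(Middle, Left, Back): Player I can switch to Top (4 → 9). Not NE.
(Middle, Right, Front): Player II can switch to Left (2 → 6). Not NE.
(Middle, Right, Back): Player II can switch to Left (6 → 8). Not NE.
(Bottom, Left, Front): Player I can switch to Top (4 → 5). Not NE.
(Bottom, Left, Back): Player I can switch to Top (3 → 9). Not NE.
(The remaining 2 profiles each have a profitable deviation by the same check.)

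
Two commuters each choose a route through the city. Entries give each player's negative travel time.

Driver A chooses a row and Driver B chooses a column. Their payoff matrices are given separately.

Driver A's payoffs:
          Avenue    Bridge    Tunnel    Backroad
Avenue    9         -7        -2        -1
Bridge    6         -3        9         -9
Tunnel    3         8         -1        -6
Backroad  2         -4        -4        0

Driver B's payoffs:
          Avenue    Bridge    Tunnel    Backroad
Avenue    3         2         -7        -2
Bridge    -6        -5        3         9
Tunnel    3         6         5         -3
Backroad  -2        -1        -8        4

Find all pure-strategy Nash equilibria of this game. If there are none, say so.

(Avenue, Avenue): Driver A gets 9, best alternative 6; Driver B gets 3, best alternative 2. No profitable deviation — NE.
(Avenue, Bridge): Driver A can switch to Bridge (-7 → -3). Not NE.
(Avenue, Tunnel): Driver A can switch to Bridge (-2 → 9). Not NE.
(Avenue, Backroad): Driver A can switch to Backroad (-1 → 0). Not NE.
(Bridge, Avenue): Driver A can switch to Avenue (6 → 9). Not NE.
(Bridge, Bridge): Driver A can switch to Tunnel (-3 → 8). Not NE.
(Bridge, Tunnel): Driver B can switch to Backroad (3 → 9). Not NE.
(Tunnel, Bridge): Driver A gets 8, best alternative -3; Driver B gets 6, best alternative 5. No profitable deviation — NE.
(Backroad, Backroad): Driver A gets 0, best alternative -1; Driver B gets 4, best alternative -1. No profitable deviation — NE.
(The remaining 7 profiles each have a profitable deviation by the same check.)

The pure Nash equilibria are (Avenue, Avenue), (Tunnel, Bridge), (Backroad, Backroad).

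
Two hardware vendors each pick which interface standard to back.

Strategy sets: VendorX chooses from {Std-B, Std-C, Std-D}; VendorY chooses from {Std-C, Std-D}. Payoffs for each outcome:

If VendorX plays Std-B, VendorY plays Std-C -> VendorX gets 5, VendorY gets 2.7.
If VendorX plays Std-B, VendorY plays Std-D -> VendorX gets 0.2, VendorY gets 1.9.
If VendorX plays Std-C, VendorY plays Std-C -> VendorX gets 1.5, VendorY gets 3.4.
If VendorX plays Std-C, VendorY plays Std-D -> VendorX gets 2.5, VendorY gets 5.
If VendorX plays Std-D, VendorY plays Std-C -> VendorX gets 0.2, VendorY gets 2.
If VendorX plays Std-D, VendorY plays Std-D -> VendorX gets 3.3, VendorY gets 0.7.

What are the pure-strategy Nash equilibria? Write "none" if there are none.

For each player, find the best response to each opponent profile; mutual best responses are the pure NE.
VendorX against Std-C: payoffs 5, 1.5, 0.2 → best response Std-B.
VendorX against Std-D: payoffs 0.2, 2.5, 3.3 → best response Std-D.
VendorY against Std-B: payoffs 2.7, 1.9 → best response Std-C.
VendorY against Std-C: payoffs 3.4, 5 → best response Std-D.
VendorY against Std-D: payoffs 2, 0.7 → best response Std-C.
Mutual best responses: (Std-B, Std-C).

Pure NE: (Std-B, Std-C)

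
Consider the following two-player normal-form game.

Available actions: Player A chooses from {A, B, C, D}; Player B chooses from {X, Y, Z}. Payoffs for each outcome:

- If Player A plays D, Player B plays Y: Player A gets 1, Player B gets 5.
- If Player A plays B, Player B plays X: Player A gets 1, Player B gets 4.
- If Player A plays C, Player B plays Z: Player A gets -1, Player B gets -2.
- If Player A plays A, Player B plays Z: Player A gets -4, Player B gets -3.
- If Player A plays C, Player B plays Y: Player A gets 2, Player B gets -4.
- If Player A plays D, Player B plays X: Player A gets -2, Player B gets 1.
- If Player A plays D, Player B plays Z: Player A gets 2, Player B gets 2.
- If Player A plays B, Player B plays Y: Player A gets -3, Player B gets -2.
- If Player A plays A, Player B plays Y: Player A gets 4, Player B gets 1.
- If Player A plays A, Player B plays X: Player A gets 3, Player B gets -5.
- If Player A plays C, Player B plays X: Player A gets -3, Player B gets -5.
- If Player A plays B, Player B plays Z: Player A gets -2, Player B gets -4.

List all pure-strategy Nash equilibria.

(A, Y)

Player A against X: payoffs 3, 1, -3, -2 → best response A.
Player A against Y: payoffs 4, -3, 2, 1 → best response A.
Player A against Z: payoffs -4, -2, -1, 2 → best response D.
Player B against A: payoffs -5, 1, -3 → best response Y.
Player B against B: payoffs 4, -2, -4 → best response X.
Player B against C: payoffs -5, -4, -2 → best response Z.
Player B against D: payoffs 1, 5, 2 → best response Y.
Mutual best responses: (A, Y).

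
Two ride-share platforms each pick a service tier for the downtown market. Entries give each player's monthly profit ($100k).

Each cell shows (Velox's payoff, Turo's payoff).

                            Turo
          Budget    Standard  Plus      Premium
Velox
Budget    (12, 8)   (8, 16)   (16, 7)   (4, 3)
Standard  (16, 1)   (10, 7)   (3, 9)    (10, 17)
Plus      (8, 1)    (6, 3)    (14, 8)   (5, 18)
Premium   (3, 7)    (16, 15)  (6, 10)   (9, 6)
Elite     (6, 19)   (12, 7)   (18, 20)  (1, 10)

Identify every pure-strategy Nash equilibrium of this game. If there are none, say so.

(Standard, Premium), (Premium, Standard), (Elite, Plus)

Velox against Budget: payoffs 12, 16, 8, 3, 6 → best response Standard.
Velox against Standard: payoffs 8, 10, 6, 16, 12 → best response Premium.
Velox against Plus: payoffs 16, 3, 14, 6, 18 → best response Elite.
Velox against Premium: payoffs 4, 10, 5, 9, 1 → best response Standard.
Turo against Budget: payoffs 8, 16, 7, 3 → best response Standard.
Turo against Standard: payoffs 1, 7, 9, 17 → best response Premium.
Turo against Plus: payoffs 1, 3, 8, 18 → best response Premium.
Turo against Premium: payoffs 7, 15, 10, 6 → best response Standard.
Turo against Elite: payoffs 19, 7, 20, 10 → best response Plus.
Mutual best responses: (Standard, Premium); (Premium, Standard); (Elite, Plus).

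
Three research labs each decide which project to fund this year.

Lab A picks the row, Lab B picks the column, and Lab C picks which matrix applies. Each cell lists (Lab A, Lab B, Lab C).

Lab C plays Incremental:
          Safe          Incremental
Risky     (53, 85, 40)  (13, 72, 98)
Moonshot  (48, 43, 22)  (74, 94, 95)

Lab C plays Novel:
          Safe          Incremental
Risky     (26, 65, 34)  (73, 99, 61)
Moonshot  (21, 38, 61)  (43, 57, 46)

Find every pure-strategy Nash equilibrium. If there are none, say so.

Pure-strategy Nash equilibria: (Risky, Safe, Incremental) and (Moonshot, Incremental, Incremental)

For each player, find the best response to each opponent profile; mutual best responses are the pure NE.
Lab A against (Safe, Incremental): payoffs 53, 48 → best response Risky.
Lab A against (Safe, Novel): payoffs 26, 21 → best response Risky.
Lab A against (Incremental, Incremental): payoffs 13, 74 → best response Moonshot.
Lab A against (Incremental, Novel): payoffs 73, 43 → best response Risky.
Lab B against (Risky, Incremental): payoffs 85, 72 → best response Safe.
Lab B against (Risky, Novel): payoffs 65, 99 → best response Incremental.
Lab B against (Moonshot, Incremental): payoffs 43, 94 → best response Incremental.
Lab B against (Moonshot, Novel): payoffs 38, 57 → best response Incremental.
Lab C against (Risky, Safe): payoffs 40, 34 → best response Incremental.
Lab C against (Risky, Incremental): payoffs 98, 61 → best response Incremental.
Lab C against (Moonshot, Safe): payoffs 22, 61 → best response Novel.
Lab C against (Moonshot, Incremental): payoffs 95, 46 → best response Incremental.
Mutual best responses: (Risky, Safe, Incremental); (Moonshot, Incremental, Incremental).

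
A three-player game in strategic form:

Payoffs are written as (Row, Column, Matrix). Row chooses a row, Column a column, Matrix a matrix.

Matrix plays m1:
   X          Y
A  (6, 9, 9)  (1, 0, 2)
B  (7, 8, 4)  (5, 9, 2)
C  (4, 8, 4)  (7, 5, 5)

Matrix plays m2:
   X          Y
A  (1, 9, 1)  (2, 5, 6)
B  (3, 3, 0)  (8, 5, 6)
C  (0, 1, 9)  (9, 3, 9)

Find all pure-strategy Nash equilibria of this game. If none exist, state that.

(C, Y, m2)

Mark each player's best response to every combination of opponents' strategies; a profile where every player is best-responding is a pure Nash equilibrium.
Row against (X, m1): payoffs 6, 7, 4 → best response B.
Row against (X, m2): payoffs 1, 3, 0 → best response B.
Row against (Y, m1): payoffs 1, 5, 7 → best response C.
Row against (Y, m2): payoffs 2, 8, 9 → best response C.
Column against (A, m1): payoffs 9, 0 → best response X.
Column against (A, m2): payoffs 9, 5 → best response X.
Column against (B, m1): payoffs 8, 9 → best response Y.
Column against (B, m2): payoffs 3, 5 → best response Y.
Column against (C, m1): payoffs 8, 5 → best response X.
Column against (C, m2): payoffs 1, 3 → best response Y.
Matrix against (A, X): payoffs 9, 1 → best response m1.
Matrix against (A, Y): payoffs 2, 6 → best response m2.
Matrix against (B, X): payoffs 4, 0 → best response m1.
Matrix against (B, Y): payoffs 2, 6 → best response m2.
Matrix against (C, X): payoffs 4, 9 → best response m2.
Matrix against (C, Y): payoffs 5, 9 → best response m2.
Mutual best responses: (C, Y, m2).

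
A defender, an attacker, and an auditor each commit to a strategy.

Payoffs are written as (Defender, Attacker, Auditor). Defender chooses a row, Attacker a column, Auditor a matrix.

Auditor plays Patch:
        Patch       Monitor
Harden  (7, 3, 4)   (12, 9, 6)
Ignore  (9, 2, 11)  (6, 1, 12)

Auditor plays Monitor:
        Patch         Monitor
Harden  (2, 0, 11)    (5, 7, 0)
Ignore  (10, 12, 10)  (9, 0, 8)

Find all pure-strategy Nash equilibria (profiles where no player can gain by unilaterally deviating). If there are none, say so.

(Harden, Monitor, Patch), (Ignore, Patch, Patch)

For each strategy profile, look for a profitable unilateral deviation.
(Harden, Patch, Patch): Defender can switch to Ignore (7 → 9). Not NE.
(Harden, Patch, Monitor): Defender can switch to Ignore (2 → 10). Not NE.
(Harden, Monitor, Patch): Defender gets 12, best alternative 6; Attacker gets 9, best alternative 3; Auditor gets 6, best alternative 0. No profitable deviation — NE.
(Harden, Monitor, Monitor): Defender can switch to Ignore (5 → 9). Not NE.
(Ignore, Patch, Patch): Defender gets 9, best alternative 7; Attacker gets 2, best alternative 1; Auditor gets 11, best alternative 10. No profitable deviation — NE.
(Ignore, Patch, Monitor): Auditor can switch to Patch (10 → 11). Not NE.
(Ignore, Monitor, Patch): Defender can switch to Harden (6 → 12). Not NE.
(Ignore, Monitor, Monitor): Attacker can switch to Patch (0 → 12). Not NE.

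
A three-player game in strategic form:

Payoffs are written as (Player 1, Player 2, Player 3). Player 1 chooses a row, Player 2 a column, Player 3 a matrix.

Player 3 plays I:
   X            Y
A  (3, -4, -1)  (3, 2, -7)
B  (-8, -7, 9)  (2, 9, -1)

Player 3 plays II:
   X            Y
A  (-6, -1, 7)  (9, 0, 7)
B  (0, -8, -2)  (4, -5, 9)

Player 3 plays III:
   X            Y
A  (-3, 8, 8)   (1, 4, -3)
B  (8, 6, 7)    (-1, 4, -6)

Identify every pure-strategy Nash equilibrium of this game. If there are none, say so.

Pure NE: (A, Y, II)

(A, X, I): Player 2 can switch to Y (-4 → 2). Not NE.
(A, X, II): Player 1 can switch to B (-6 → 0). Not NE.
(A, X, III): Player 1 can switch to B (-3 → 8). Not NE.
(A, Y, I): Player 3 can switch to II (-7 → 7). Not NE.
(A, Y, II): Player 1 gets 9, best alternative 4; Player 2 gets 0, best alternative -1; Player 3 gets 7, best alternative -3. No profitable deviation — NE.
(A, Y, III): Player 2 can switch to X (4 → 8). Not NE.
(B, X, I): Player 1 can switch to A (-8 → 3). Not NE.
(B, X, II): Player 2 can switch to Y (-8 → -5). Not NE.
(B, X, III): Player 3 can switch to I (7 → 9). Not NE.
(B, Y, I): Player 1 can switch to A (2 → 3). Not NE.
(B, Y, II): Player 1 can switch to A (4 → 9). Not NE.
(B, Y, III): Player 1 can switch to A (-1 → 1). Not NE.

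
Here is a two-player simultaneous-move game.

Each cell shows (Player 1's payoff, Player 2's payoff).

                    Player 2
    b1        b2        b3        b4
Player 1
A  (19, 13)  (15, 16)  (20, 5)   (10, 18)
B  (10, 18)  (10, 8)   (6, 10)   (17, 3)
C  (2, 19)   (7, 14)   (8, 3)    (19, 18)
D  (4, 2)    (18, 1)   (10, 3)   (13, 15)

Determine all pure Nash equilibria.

For each strategy profile, look for a profitable unilateral deviation.
(A, b1): Player 2 can switch to b2 (13 → 16). Not NE.
(A, b2): Player 1 can switch to D (15 → 18). Not NE.
(A, b3): Player 2 can switch to b1 (5 → 13). Not NE.
(A, b4): Player 1 can switch to B (10 → 17). Not NE.
(B, b1): Player 1 can switch to A (10 → 19). Not NE.
(B, b2): Player 1 can switch to A (10 → 15). Not NE.
(B, b3): Player 1 can switch to A (6 → 20). Not NE.
(B, b4): Player 1 can switch to C (17 → 19). Not NE.
(The remaining 8 profiles each have a profitable deviation by the same check.)

none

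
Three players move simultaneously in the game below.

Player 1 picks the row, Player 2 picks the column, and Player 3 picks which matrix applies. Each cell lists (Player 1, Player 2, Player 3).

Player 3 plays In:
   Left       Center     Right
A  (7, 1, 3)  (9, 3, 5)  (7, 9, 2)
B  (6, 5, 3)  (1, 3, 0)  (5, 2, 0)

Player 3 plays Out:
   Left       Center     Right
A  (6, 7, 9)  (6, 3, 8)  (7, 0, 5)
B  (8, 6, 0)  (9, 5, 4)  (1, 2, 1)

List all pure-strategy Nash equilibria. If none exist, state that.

This game has no pure Nash equilibrium.

(A, Left, In): Player 2 can switch to Center (1 → 3). Not NE.
(A, Left, Out): Player 1 can switch to B (6 → 8). Not NE.
(A, Center, In): Player 2 can switch to Right (3 → 9). Not NE.
(A, Center, Out): Player 1 can switch to B (6 → 9). Not NE.
(A, Right, In): Player 3 can switch to Out (2 → 5). Not NE.
(A, Right, Out): Player 2 can switch to Left (0 → 7). Not NE.
(B, Left, In): Player 1 can switch to A (6 → 7). Not NE.
(B, Left, Out): Player 3 can switch to In (0 → 3). Not NE.
(B, Center, In): Player 1 can switch to A (1 → 9). Not NE.
(B, Center, Out): Player 2 can switch to Left (5 → 6). Not NE.
(The remaining 2 profiles each have a profitable deviation by the same check.)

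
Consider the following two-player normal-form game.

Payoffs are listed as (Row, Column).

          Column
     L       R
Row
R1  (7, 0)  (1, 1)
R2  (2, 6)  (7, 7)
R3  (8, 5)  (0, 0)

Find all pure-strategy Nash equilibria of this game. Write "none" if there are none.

(R2, R); (R3, L)

Row against L: payoffs 7, 2, 8 → best response R3.
Row against R: payoffs 1, 7, 0 → best response R2.
Column against R1: payoffs 0, 1 → best response R.
Column against R2: payoffs 6, 7 → best response R.
Column against R3: payoffs 5, 0 → best response L.
Mutual best responses: (R2, R); (R3, L).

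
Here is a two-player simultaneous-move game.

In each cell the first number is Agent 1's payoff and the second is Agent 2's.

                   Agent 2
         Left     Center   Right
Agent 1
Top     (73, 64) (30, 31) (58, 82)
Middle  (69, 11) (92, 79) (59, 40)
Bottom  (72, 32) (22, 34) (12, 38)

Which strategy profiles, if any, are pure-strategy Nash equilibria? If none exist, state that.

(Middle, Center)

Agent 1 against Left: payoffs 73, 69, 72 → best response Top.
Agent 1 against Center: payoffs 30, 92, 22 → best response Middle.
Agent 1 against Right: payoffs 58, 59, 12 → best response Middle.
Agent 2 against Top: payoffs 64, 31, 82 → best response Right.
Agent 2 against Middle: payoffs 11, 79, 40 → best response Center.
Agent 2 against Bottom: payoffs 32, 34, 38 → best response Right.
Mutual best responses: (Middle, Center).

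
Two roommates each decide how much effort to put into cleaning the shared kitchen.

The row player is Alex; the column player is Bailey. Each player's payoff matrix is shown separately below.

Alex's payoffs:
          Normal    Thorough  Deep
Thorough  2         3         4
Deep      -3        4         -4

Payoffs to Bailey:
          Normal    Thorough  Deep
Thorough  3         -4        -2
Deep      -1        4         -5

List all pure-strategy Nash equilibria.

(Thorough, Normal); (Deep, Thorough)

Mark each player's best response to every combination of opponents' strategies; a profile where every player is best-responding is a pure Nash equilibrium.
Alex against Normal: payoffs 2, -3 → best response Thorough.
Alex against Thorough: payoffs 3, 4 → best response Deep.
Alex against Deep: payoffs 4, -4 → best response Thorough.
Bailey against Thorough: payoffs 3, -4, -2 → best response Normal.
Bailey against Deep: payoffs -1, 4, -5 → best response Thorough.
Mutual best responses: (Thorough, Normal); (Deep, Thorough).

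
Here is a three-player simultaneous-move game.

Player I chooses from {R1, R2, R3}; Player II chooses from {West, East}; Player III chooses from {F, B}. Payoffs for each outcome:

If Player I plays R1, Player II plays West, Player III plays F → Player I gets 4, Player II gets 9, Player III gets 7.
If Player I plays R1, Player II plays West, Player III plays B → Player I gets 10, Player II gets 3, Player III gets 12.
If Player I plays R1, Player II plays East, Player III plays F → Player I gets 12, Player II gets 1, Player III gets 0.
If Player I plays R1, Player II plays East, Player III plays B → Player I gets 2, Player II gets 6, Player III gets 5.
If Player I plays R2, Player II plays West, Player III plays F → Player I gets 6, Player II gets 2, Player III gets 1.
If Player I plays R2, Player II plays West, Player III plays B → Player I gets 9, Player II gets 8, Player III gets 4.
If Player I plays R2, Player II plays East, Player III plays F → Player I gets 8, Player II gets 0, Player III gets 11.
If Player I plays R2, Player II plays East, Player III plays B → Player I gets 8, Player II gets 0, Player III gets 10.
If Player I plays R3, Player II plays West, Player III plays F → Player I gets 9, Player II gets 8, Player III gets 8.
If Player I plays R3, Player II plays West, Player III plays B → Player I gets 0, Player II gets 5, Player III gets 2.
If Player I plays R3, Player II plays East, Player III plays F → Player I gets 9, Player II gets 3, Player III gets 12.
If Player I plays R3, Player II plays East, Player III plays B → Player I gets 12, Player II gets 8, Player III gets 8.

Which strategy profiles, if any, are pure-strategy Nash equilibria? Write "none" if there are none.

For each player, find the best response to each opponent profile; mutual best responses are the pure NE.
Player I against (West, F): payoffs 4, 6, 9 → best response R3.
Player I against (West, B): payoffs 10, 9, 0 → best response R1.
Player I against (East, F): payoffs 12, 8, 9 → best response R1.
Player I against (East, B): payoffs 2, 8, 12 → best response R3.
Player II against (R1, F): payoffs 9, 1 → best response West.
Player II against (R1, B): payoffs 3, 6 → best response East.
Player II against (R2, F): payoffs 2, 0 → best response West.
Player II against (R2, B): payoffs 8, 0 → best response West.
Player II against (R3, F): payoffs 8, 3 → best response West.
Player II against (R3, B): payoffs 5, 8 → best response East.
Player III against (R1, West): payoffs 7, 12 → best response B.
Player III against (R1, East): payoffs 0, 5 → best response B.
Player III against (R2, West): payoffs 1, 4 → best response B.
Player III against (R2, East): payoffs 11, 10 → best response F.
Player III against (R3, West): payoffs 8, 2 → best response F.
Player III against (R3, East): payoffs 12, 8 → best response F.
Mutual best responses: (R3, West, F).

(R3, West, F)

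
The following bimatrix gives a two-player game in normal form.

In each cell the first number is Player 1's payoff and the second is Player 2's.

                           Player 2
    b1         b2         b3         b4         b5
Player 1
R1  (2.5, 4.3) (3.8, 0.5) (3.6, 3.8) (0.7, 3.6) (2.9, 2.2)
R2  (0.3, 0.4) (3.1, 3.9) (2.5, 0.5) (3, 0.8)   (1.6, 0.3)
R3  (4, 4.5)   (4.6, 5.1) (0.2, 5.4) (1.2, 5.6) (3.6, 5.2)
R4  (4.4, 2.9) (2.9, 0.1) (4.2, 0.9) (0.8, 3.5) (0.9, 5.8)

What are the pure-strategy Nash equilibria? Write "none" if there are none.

none

Mark each player's best response to every combination of opponents' strategies; a profile where every player is best-responding is a pure Nash equilibrium.
Player 1 against b1: payoffs 2.5, 0.3, 4, 4.4 → best response R4.
Player 1 against b2: payoffs 3.8, 3.1, 4.6, 2.9 → best response R3.
Player 1 against b3: payoffs 3.6, 2.5, 0.2, 4.2 → best response R4.
Player 1 against b4: payoffs 0.7, 3, 1.2, 0.8 → best response R2.
Player 1 against b5: payoffs 2.9, 1.6, 3.6, 0.9 → best response R3.
Player 2 against R1: payoffs 4.3, 0.5, 3.8, 3.6, 2.2 → best response b1.
Player 2 against R2: payoffs 0.4, 3.9, 0.5, 0.8, 0.3 → best response b2.
Player 2 against R3: payoffs 4.5, 5.1, 5.4, 5.6, 5.2 → best response b4.
Player 2 against R4: payoffs 2.9, 0.1, 0.9, 3.5, 5.8 → best response b5.
No profile is a mutual best response for all players.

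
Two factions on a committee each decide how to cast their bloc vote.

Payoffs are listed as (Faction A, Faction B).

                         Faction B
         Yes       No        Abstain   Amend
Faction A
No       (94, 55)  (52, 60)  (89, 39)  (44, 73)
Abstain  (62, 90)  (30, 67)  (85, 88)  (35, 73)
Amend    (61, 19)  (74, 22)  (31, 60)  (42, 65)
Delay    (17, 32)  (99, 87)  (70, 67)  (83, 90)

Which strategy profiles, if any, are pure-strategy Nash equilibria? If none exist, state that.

The unique pure-strategy Nash equilibrium is (Delay, Amend).

Mark each player's best response to every combination of opponents' strategies; a profile where every player is best-responding is a pure Nash equilibrium.
Faction A against Yes: payoffs 94, 62, 61, 17 → best response No.
Faction A against No: payoffs 52, 30, 74, 99 → best response Delay.
Faction A against Abstain: payoffs 89, 85, 31, 70 → best response No.
Faction A against Amend: payoffs 44, 35, 42, 83 → best response Delay.
Faction B against No: payoffs 55, 60, 39, 73 → best response Amend.
Faction B against Abstain: payoffs 90, 67, 88, 73 → best response Yes.
Faction B against Amend: payoffs 19, 22, 60, 65 → best response Amend.
Faction B against Delay: payoffs 32, 87, 67, 90 → best response Amend.
Mutual best responses: (Delay, Amend).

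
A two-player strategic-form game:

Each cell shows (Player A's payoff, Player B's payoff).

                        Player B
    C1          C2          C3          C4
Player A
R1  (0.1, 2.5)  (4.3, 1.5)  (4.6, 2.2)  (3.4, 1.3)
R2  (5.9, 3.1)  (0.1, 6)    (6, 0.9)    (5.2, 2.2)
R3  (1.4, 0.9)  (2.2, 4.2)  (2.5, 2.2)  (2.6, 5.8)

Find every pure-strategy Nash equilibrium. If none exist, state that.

There is no pure-strategy Nash equilibrium.

(R1, C1): Player A can switch to R2 (0.1 → 5.9). Not NE.
(R1, C2): Player B can switch to C1 (1.5 → 2.5). Not NE.
(R1, C3): Player A can switch to R2 (4.6 → 6). Not NE.
(R1, C4): Player A can switch to R2 (3.4 → 5.2). Not NE.
(R2, C1): Player B can switch to C2 (3.1 → 6). Not NE.
(R2, C2): Player A can switch to R1 (0.1 → 4.3). Not NE.
(The remaining 6 profiles each have a profitable deviation by the same check.)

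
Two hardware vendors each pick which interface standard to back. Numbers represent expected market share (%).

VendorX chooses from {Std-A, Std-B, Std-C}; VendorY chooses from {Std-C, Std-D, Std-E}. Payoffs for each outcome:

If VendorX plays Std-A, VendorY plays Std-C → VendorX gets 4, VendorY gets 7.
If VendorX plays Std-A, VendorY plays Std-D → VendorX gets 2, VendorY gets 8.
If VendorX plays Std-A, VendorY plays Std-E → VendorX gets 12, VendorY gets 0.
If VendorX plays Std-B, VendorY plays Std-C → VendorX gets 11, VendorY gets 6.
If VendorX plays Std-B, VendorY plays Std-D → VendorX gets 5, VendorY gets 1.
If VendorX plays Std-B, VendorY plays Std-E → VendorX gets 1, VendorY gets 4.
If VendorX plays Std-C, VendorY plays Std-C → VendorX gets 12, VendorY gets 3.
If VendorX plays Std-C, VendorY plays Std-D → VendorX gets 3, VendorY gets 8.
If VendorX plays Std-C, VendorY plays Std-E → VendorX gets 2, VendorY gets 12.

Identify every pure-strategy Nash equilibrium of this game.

Check each profile: it is a Nash equilibrium iff no player can strictly gain by switching unilaterally.
(Std-A, Std-C): VendorX can switch to Std-B (4 → 11). Not NE.
(Std-A, Std-D): VendorX can switch to Std-B (2 → 5). Not NE.
(Std-A, Std-E): VendorY can switch to Std-C (0 → 7). Not NE.
(Std-B, Std-C): VendorX can switch to Std-C (11 → 12). Not NE.
(Std-B, Std-D): VendorY can switch to Std-C (1 → 6). Not NE.
(Std-B, Std-E): VendorX can switch to Std-A (1 → 12). Not NE.
(Std-C, Std-C): VendorY can switch to Std-D (3 → 8). Not NE.
(Std-C, Std-D): VendorX can switch to Std-B (3 → 5). Not NE.
(Std-C, Std-E): VendorX can switch to Std-A (2 → 12). Not NE.

none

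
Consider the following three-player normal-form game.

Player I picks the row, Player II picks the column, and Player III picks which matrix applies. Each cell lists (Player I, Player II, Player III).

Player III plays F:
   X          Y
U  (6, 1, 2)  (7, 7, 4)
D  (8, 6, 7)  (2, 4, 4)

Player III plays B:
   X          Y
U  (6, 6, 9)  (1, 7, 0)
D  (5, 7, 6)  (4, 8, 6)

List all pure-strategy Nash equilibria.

(U, Y, F) and (D, X, F) and (D, Y, B)

For each player, find the best response to each opponent profile; mutual best responses are the pure NE.
Player I against (X, F): payoffs 6, 8 → best response D.
Player I against (X, B): payoffs 6, 5 → best response U.
Player I against (Y, F): payoffs 7, 2 → best response U.
Player I against (Y, B): payoffs 1, 4 → best response D.
Player II against (U, F): payoffs 1, 7 → best response Y.
Player II against (U, B): payoffs 6, 7 → best response Y.
Player II against (D, F): payoffs 6, 4 → best response X.
Player II against (D, B): payoffs 7, 8 → best response Y.
Player III against (U, X): payoffs 2, 9 → best response B.
Player III against (U, Y): payoffs 4, 0 → best response F.
Player III against (D, X): payoffs 7, 6 → best response F.
Player III against (D, Y): payoffs 4, 6 → best response B.
Mutual best responses: (U, Y, F); (D, X, F); (D, Y, B).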